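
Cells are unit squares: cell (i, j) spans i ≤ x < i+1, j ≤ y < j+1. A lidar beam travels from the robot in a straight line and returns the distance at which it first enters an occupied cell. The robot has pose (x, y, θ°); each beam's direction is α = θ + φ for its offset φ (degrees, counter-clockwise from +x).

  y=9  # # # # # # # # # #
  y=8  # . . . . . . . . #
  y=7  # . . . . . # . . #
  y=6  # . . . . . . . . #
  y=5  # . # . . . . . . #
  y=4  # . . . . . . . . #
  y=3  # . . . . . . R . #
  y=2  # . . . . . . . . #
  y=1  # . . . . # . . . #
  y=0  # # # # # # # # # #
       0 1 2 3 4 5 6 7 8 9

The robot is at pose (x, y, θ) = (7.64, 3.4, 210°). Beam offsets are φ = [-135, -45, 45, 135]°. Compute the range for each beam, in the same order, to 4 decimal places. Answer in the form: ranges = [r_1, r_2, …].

beam 1: φ=-135°, α=75°
  cosα=0.2588 sinα=0.9659 | (7,3) | tMaxX 1.3909 tMaxY 0.6212 | tΔX 3.8637 tΔY 1.0353
    t=0.6212 [y] (7,4)
    t=1.3909 [x] (8,4)
    t=1.6564 [y] (8,5)
    t=2.6917 [y] (8,6)
    t=3.7270 [y] (8,7)
    t=4.7623 [y] (8,8)
    t=5.2546 [x] (9,8) — stop
  → r_1 = 5.2546
beam 2: φ=-45°, α=165°
  cosα=-0.9659 sinα=0.2588 | (7,3) | tMaxX 0.6626 tMaxY 2.3182 | tΔX 1.0353 tΔY 3.8637
    t=0.6626 [x] (6,3)
    t=1.6979 [x] (5,3)
    t=2.3182 [y] (5,4)
    t=2.7331 [x] (4,4)
    t=3.7684 [x] (3,4)
    t=4.8037 [x] (2,4)
    t=5.8390 [x] (1,4)
    t=6.1819 [y] (1,5)
    t=6.8742 [x] (0,5) — stop
  → r_2 = 6.8742
beam 3: φ=45°, α=255°
  cosα=-0.2588 sinα=-0.9659 | (7,3) | tMaxX 2.4728 tMaxY 0.4141 | tΔX 3.8637 tΔY 1.0353
    t=0.4141 [y] (7,2)
    t=1.4494 [y] (7,1)
    t=2.4728 [x] (6,1)
    t=2.4847 [y] (6,0) — stop
  → r_3 = 2.4847
beam 4: φ=135°, α=345°
  cosα=0.9659 sinα=-0.2588 | (7,3) | tMaxX 0.3727 tMaxY 1.5455 | tΔX 1.0353 tΔY 3.8637
    t=0.3727 [x] (8,3)
    t=1.4080 [x] (9,3) — stop
  → r_4 = 1.4080

ranges = [5.2546, 6.8742, 2.4847, 1.4080]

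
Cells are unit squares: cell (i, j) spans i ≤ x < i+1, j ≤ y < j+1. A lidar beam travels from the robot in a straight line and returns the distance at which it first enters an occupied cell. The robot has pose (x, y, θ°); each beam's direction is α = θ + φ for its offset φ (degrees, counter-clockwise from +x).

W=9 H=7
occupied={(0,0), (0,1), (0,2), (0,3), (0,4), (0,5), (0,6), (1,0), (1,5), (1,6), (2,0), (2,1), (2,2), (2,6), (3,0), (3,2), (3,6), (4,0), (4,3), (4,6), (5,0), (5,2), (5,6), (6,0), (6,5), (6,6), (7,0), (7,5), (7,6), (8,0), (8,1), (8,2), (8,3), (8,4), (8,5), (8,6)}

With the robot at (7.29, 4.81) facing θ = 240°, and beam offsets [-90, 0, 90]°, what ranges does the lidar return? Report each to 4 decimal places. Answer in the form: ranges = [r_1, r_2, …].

ranges = [0.3800, 2.5800, 0.8198]

beam 1: φ=-90°, α=150°
  d=(-0.8660,0.5000)  start (7,4)  tX=0.3349 tY=0.3800  stride 1/|dx|=1.1547 1/|dy|=2.0000
    cross x-line → (6,4), t=0.3349
    cross y-line → (6,5), t=0.3800 (wall)
  → r_1 = 0.3800
beam 2: φ=0°, α=240°
  d=(-0.5000,-0.8660)  start (7,4)  tX=0.5800 tY=0.9353  stride 1/|dx|=2.0000 1/|dy|=1.1547
    cross x-line → (6,4), t=0.5800
    cross y-line → (6,3), t=0.9353
    cross y-line → (6,2), t=2.0900
    cross x-line → (5,2), t=2.5800 (wall)
  → r_2 = 2.5800
beam 3: φ=90°, α=330°
  d=(0.8660,-0.5000)  start (7,4)  tX=0.8198 tY=1.6200  stride 1/|dx|=1.1547 1/|dy|=2.0000
    cross x-line → (8,4), t=0.8198 (wall)
  → r_3 = 0.8198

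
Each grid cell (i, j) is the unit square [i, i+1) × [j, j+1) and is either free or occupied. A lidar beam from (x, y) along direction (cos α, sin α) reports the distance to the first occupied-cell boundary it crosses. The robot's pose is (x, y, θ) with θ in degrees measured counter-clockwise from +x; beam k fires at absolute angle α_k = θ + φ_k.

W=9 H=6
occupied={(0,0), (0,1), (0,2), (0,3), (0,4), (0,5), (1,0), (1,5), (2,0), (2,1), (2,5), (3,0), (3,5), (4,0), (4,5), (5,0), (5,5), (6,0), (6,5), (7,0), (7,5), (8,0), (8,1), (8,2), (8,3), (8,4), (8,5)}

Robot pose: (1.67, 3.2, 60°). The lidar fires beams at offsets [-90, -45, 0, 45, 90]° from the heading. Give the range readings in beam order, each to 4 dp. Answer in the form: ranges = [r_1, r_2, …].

ranges = [4.4000, 6.5533, 2.0785, 1.8635, 0.7736]

beam 1: φ=-90°, α=330°
  cosα=0.8660 sinα=-0.5000 | (1,3) | tMaxX 0.3811 tMaxY 0.4000 | tΔX 1.1547 tΔY 2.0000
    t=0.3811 [x] (2,3)
    t=0.4000 [y] (2,2)
    t=1.5358 [x] (3,2)
    t=2.4000 [y] (3,1)
    t=2.6905 [x] (4,1)
    t=3.8452 [x] (5,1)
    t=4.4000 [y] (5,0) — stop
  → r_1 = 4.4000
beam 2: φ=-45°, α=15°
  cosα=0.9659 sinα=0.2588 | (1,3) | tMaxX 0.3416 tMaxY 3.0910 | tΔX 1.0353 tΔY 3.8637
    t=0.3416 [x] (2,3)
    t=1.3769 [x] (3,3)
    t=2.4122 [x] (4,3)
    t=3.0910 [y] (4,4)
    t=3.4475 [x] (5,4)
    t=4.4827 [x] (6,4)
    t=5.5180 [x] (7,4)
    t=6.5533 [x] (8,4) — stop
  → r_2 = 6.5533
beam 3: φ=0°, α=60°
  cosα=0.5000 sinα=0.8660 | (1,3) | tMaxX 0.6600 tMaxY 0.9238 | tΔX 2.0000 tΔY 1.1547
    t=0.6600 [x] (2,3)
    t=0.9238 [y] (2,4)
    t=2.0785 [y] (2,5) — stop
  → r_3 = 2.0785
beam 4: φ=45°, α=105°
  cosα=-0.2588 sinα=0.9659 | (1,3) | tMaxX 2.5887 tMaxY 0.8282 | tΔX 3.8637 tΔY 1.0353
    t=0.8282 [y] (1,4)
    t=1.8635 [y] (1,5) — stop
  → r_4 = 1.8635
beam 5: φ=90°, α=150°
  cosα=-0.8660 sinα=0.5000 | (1,3) | tMaxX 0.7736 tMaxY 1.6000 | tΔX 1.1547 tΔY 2.0000
    t=0.7736 [x] (0,3) — stop
  → r_5 = 0.7736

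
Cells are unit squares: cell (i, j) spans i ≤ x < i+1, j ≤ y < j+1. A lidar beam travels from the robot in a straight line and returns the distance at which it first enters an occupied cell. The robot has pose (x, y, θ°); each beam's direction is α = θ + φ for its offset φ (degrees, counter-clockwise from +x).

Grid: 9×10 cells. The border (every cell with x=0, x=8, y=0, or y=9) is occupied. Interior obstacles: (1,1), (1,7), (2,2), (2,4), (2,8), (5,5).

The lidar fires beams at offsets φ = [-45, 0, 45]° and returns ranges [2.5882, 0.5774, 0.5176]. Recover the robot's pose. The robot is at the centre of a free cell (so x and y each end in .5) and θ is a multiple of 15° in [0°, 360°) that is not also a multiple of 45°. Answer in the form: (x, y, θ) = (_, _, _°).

Enumerate (i+0.5, j+0.5, θ) over the 50 free cells and 16 admissible headings. For each, cast all 3 beams and compare to the given ranges.
  (2.5, 5.5, 150°): beam 1 = 1.9319 ≠ 2.5882 ✗
  (4.5, 2.5, 105°): beam 1 = 2.8868 ≠ 2.5882 ✗
  (3.5, 2.5, 120°): beam 1 = 6.7293 ≠ 2.5882 ✗
  (6.5, 3.5, 60°): beam 1 = 1.5529 ≠ 2.5882 ✗
  (5.5, 3.5, 240°): beam 2 = 2.8868 ≠ 0.5774 ✗
  …
  (5.5, 4.5, 60°): r_1=2.5882, r_2=0.5774, r_3=0.5176 — all match ✓
No second candidate reproduces the full scan.

(x, y, θ) = (5.5, 4.5, 60°)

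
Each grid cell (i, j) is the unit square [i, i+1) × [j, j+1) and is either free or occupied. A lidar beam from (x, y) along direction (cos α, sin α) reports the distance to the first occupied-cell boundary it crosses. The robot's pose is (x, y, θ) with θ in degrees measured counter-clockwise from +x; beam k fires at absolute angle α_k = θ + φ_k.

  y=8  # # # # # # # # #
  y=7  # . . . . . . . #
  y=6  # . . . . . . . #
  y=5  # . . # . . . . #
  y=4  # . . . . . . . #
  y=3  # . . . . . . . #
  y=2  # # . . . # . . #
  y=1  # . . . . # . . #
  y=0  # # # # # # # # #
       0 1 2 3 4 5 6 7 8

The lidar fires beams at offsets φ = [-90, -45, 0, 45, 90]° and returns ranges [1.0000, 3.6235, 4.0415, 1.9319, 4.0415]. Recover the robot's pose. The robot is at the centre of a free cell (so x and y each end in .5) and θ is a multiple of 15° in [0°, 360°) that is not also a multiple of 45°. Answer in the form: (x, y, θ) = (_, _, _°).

(x, y, θ) = (4.5, 4.5, 240°)

Enumerate (i+0.5, j+0.5, θ) over the 45 free cells and 16 admissible headings. For each, cast all 5 beams and compare to the given ranges.
  (2.5, 5.5, 75°): beam 1 = 0.5176 ≠ 1.0000 ✗
  (5.5, 5.5, 15°): beam 1 = 4.6587 ≠ 1.0000 ✗
  (3.5, 3.5, 210°): beam 1 = 5.0000 ≠ 1.0000 ✗
  …
  (4.5, 4.5, 240°): r_1=1.0000, r_2=3.6235, r_3=4.0415, r_4=1.9319, r_5=4.0415 — all match ✓
Only this pose fits every beam.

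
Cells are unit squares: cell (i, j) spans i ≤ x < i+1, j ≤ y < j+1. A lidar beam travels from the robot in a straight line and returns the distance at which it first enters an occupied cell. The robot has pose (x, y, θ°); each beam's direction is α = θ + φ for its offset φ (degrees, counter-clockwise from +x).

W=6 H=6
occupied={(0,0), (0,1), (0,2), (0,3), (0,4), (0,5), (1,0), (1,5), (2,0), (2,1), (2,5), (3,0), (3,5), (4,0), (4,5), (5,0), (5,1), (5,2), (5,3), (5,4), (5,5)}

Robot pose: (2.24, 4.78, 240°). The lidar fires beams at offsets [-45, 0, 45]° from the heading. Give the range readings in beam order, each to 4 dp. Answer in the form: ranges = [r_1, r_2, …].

ranges = [1.2837, 2.4800, 2.8781]

beam 1: φ=-45°, α=195°
  direction (-0.9659, -0.2588); cell (2,4); t to first gridline: x 0.2485, y 3.0137 (then +1.0353 / +3.8637)
    (1,4) via x @ 0.2485
    (0,4) via x @ 1.2837  # hit
  → r_1 = 1.2837
beam 2: φ=0°, α=240°
  direction (-0.5000, -0.8660); cell (2,4); t to first gridline: x 0.4800, y 0.9007 (then +2.0000 / +1.1547)
    (1,4) via x @ 0.4800
    (1,3) via y @ 0.9007
    (1,2) via y @ 2.0554
    (0,2) via x @ 2.4800  # hit
  → r_2 = 2.4800
beam 3: φ=45°, α=285°
  direction (0.2588, -0.9659); cell (2,4); t to first gridline: x 2.9364, y 0.8075 (then +3.8637 / +1.0353)
    (2,3) via y @ 0.8075
    (2,2) via y @ 1.8428
    (2,1) via y @ 2.8781  # hit
  → r_3 = 2.8781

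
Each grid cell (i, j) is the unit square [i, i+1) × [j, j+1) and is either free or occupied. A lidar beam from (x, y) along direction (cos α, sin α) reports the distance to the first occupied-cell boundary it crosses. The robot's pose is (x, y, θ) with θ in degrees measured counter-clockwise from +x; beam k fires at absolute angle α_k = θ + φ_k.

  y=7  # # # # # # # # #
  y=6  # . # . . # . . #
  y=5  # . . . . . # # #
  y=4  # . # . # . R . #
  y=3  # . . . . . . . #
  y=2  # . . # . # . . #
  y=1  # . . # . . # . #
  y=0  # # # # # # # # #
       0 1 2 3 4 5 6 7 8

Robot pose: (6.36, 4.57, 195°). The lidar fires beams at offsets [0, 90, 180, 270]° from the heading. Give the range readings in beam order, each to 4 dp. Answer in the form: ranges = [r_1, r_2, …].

beam 1: φ=0°, α=195°
  direction (-0.9659, -0.2588); cell (6,4); t to first gridline: x 0.3727, y 2.2023 (then +1.0353 / +3.8637)
    (5,4) via x @ 0.3727
    (4,4) via x @ 1.4080  # hit
  → r_1 = 1.4080
beam 2: φ=90°, α=285°
  direction (0.2588, -0.9659); cell (6,4); t to first gridline: x 2.4728, y 0.5901 (then +3.8637 / +1.0353)
    (6,3) via y @ 0.5901
    (6,2) via y @ 1.6254
    (7,2) via x @ 2.4728
    (7,1) via y @ 2.6607
    (7,0) via y @ 3.6959  # hit
  → r_2 = 3.6959
beam 3: φ=180°, α=15°
  direction (0.9659, 0.2588); cell (6,4); t to first gridline: x 0.6626, y 1.6614 (then +1.0353 / +3.8637)
    (7,4) via x @ 0.6626
    (7,5) via y @ 1.6614  # hit
  → r_3 = 1.6614
beam 4: φ=270°, α=105°
  direction (-0.2588, 0.9659); cell (6,4); t to first gridline: x 1.3909, y 0.4452 (then +3.8637 / +1.0353)
    (6,5) via y @ 0.4452  # hit
  → r_4 = 0.4452

ranges = [1.4080, 3.6959, 1.6614, 0.4452]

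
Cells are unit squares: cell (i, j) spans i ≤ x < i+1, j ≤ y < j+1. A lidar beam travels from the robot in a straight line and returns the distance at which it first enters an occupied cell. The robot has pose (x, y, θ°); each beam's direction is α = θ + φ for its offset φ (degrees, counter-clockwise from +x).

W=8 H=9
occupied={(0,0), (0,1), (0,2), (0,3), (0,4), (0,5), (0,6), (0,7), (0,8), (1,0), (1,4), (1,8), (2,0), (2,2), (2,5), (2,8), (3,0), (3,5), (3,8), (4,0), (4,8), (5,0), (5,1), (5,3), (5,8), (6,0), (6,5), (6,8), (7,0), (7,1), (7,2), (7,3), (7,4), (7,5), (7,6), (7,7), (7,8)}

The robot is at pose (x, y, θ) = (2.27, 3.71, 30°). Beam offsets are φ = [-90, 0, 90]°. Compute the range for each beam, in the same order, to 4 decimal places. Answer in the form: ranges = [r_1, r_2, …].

beam 1: φ=-90°, α=300°
  d=(0.5000,-0.8660)  start (2,3)  tX=1.4600 tY=0.8198  stride 1/|dx|=2.0000 1/|dy|=1.1547
    cross y-line → (2,2), t=0.8198 (wall)
  → r_1 = 0.8198
beam 2: φ=0°, α=30°
  d=(0.8660,0.5000)  start (2,3)  tX=0.8429 tY=0.5800  stride 1/|dx|=1.1547 1/|dy|=2.0000
    cross y-line → (2,4), t=0.5800
    cross x-line → (3,4), t=0.8429
    cross x-line → (4,4), t=1.9976
    cross y-line → (4,5), t=2.5800
    cross x-line → (5,5), t=3.1523
    cross x-line → (6,5), t=4.3070 (wall)
  → r_2 = 4.3070
beam 3: φ=90°, α=120°
  d=(-0.5000,0.8660)  start (2,3)  tX=0.5400 tY=0.3349  stride 1/|dx|=2.0000 1/|dy|=1.1547
    cross y-line → (2,4), t=0.3349
    cross x-line → (1,4), t=0.5400 (wall)
  → r_3 = 0.5400

ranges = [0.8198, 4.3070, 0.5400]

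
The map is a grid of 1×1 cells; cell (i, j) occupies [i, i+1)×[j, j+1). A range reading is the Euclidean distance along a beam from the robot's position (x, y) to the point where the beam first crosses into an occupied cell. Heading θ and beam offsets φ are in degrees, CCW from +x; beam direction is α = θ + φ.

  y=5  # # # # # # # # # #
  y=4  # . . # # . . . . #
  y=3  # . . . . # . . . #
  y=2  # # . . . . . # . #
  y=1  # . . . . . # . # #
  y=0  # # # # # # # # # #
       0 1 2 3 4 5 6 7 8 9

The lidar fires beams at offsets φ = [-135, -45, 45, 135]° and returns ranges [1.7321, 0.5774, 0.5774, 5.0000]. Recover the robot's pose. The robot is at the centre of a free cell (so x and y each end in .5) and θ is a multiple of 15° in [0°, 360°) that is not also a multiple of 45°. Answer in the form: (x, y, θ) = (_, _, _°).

The pose lattice has 25·16 = 400 candidates. Test each by forward raycasting.
  (4.5, 3.5, 255°): beam 1 = 0.5774 ≠ 1.7321 ✗
  (3.5, 3.5, 150°): beam 1 = 1.5529 ≠ 1.7321 ✗
  (5.5, 1.5, 105°): beam 1 = 0.5774 ≠ 1.7321 ✗
  (6.5, 3.5, 210°): beam 1 = 1.5529 ≠ 1.7321 ✗
  (6.5, 4.5, 330°): beam 1 = 1.5529 ≠ 1.7321 ✗
  …
  (1.5, 3.5, 195°): r_1=1.7321, r_2=0.5774, r_3=0.5774, r_4=5.0000 — all match ✓
No second candidate reproduces the full scan.

(x, y, θ) = (1.5, 3.5, 195°)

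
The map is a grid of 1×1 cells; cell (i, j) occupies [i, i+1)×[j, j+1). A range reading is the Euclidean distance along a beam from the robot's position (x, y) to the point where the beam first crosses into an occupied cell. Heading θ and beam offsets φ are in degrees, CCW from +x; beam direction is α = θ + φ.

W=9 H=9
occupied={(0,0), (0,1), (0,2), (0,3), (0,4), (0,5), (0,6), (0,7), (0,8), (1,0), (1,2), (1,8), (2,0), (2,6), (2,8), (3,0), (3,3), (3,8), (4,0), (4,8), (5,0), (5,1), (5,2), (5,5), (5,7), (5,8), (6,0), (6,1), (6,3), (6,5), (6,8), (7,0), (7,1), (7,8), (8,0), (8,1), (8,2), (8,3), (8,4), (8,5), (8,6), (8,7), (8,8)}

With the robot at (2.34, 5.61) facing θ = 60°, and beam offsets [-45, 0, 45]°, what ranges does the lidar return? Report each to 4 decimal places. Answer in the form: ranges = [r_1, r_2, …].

ranges = [5.8597, 0.4503, 0.4038]

beam 1: φ=-45°, α=15°
  direction (0.9659, 0.2588); cell (2,5); t to first gridline: x 0.6833, y 1.5068 (then +1.0353 / +3.8637)
    (3,5) via x @ 0.6833
    (3,6) via y @ 1.5068
    (4,6) via x @ 1.7186
    (5,6) via x @ 2.7538
    (6,6) via x @ 3.7891
    (7,6) via x @ 4.8244
    (7,7) via y @ 5.3705
    (8,7) via x @ 5.8597  # hit
  → r_1 = 5.8597
beam 2: φ=0°, α=60°
  direction (0.5000, 0.8660); cell (2,5); t to first gridline: x 1.3200, y 0.4503 (then +2.0000 / +1.1547)
    (2,6) via y @ 0.4503  # hit
  → r_2 = 0.4503
beam 3: φ=45°, α=105°
  direction (-0.2588, 0.9659); cell (2,5); t to first gridline: x 1.3137, y 0.4038 (then +3.8637 / +1.0353)
    (2,6) via y @ 0.4038  # hit
  → r_3 = 0.4038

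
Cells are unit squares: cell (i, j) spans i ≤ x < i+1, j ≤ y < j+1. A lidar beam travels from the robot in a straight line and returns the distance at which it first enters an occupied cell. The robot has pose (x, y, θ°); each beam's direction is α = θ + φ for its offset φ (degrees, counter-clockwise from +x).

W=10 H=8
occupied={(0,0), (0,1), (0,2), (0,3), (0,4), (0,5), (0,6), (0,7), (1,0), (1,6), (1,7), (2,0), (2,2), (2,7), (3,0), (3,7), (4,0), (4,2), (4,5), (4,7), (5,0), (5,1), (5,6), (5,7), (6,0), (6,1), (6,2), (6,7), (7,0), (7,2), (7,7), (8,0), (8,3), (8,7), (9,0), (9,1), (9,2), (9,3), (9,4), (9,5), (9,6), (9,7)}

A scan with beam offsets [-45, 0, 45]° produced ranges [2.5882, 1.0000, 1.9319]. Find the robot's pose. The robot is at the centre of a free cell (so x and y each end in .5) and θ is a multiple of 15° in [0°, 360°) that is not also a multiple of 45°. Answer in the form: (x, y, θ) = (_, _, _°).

(x, y, θ) = (1.5, 1.5, 60°)

Candidates: 38 free-cell centres × 16 headings = 608 poses. Raycast each; keep the one whose scan matches to 4 dp.
  (8.5, 6.5, 330°): beam 1 = 1.9319 ≠ 2.5882 ✗
  (5.5, 2.5, 105°): beam 1 = 5.1962 ≠ 2.5882 ✗
  (8.5, 1.5, 240°): beam 1 = 1.5529 ≠ 2.5882 ✗
  (5.5, 4.5, 30°): beam 2 = 4.0415 ≠ 1.0000 ✗
  …
  (1.5, 1.5, 60°): r_1=2.5882, r_2=1.0000, r_3=1.9319 — all match ✓
Only this pose fits every beam.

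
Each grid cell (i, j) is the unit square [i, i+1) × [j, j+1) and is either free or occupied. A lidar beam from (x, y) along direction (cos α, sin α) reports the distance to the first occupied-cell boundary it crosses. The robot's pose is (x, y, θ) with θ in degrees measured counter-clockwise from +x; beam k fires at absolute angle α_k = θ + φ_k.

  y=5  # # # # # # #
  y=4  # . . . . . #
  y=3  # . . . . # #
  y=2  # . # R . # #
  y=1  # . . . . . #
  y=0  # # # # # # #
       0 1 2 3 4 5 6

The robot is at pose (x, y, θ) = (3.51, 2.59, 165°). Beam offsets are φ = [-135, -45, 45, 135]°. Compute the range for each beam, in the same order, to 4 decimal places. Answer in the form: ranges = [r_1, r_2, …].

beam 1: φ=-135°, α=30°
  dir = (cos 30°, sin 30°) = (0.8660, 0.5000); from cell (3,2)
  next x-line at t=0.5658, next y-line at t=0.8200; Δt_x=1.1547, Δt_y=2.0000
    x: enter (4,2) at t=0.5658
    y: enter (4,3) at t=0.8200
    x: enter (5,3) at t=1.7205 ← occupied
  → r_1 = 1.7205
beam 2: φ=-45°, α=120°
  dir = (cos 120°, sin 120°) = (-0.5000, 0.8660); from cell (3,2)
  next x-line at t=1.0200, next y-line at t=0.4734; Δt_x=2.0000, Δt_y=1.1547
    y: enter (3,3) at t=0.4734
    x: enter (2,3) at t=1.0200
    y: enter (2,4) at t=1.6281
    y: enter (2,5) at t=2.7828 ← occupied
  → r_2 = 2.7828
beam 3: φ=45°, α=210°
  dir = (cos 210°, sin 210°) = (-0.8660, -0.5000); from cell (3,2)
  next x-line at t=0.5889, next y-line at t=1.1800; Δt_x=1.1547, Δt_y=2.0000
    x: enter (2,2) at t=0.5889 ← occupied
  → r_3 = 0.5889
beam 4: φ=135°, α=300°
  dir = (cos 300°, sin 300°) = (0.5000, -0.8660); from cell (3,2)
  next x-line at t=0.9800, next y-line at t=0.6813; Δt_x=2.0000, Δt_y=1.1547
    y: enter (3,1) at t=0.6813
    x: enter (4,1) at t=0.9800
    y: enter (4,0) at t=1.8360 ← occupied
  → r_4 = 1.8360

ranges = [1.7205, 2.7828, 0.5889, 1.8360]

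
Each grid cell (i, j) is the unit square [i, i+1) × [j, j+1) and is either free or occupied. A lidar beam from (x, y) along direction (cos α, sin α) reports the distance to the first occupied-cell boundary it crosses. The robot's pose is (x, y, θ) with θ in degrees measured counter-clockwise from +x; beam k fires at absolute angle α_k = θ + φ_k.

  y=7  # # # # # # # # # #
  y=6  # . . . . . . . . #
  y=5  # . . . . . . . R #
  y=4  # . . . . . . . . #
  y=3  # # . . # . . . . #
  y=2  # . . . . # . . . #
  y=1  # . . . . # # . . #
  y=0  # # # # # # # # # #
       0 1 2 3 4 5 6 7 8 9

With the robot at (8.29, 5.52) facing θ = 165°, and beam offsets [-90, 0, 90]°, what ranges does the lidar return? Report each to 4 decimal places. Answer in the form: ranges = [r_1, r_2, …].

beam 1: φ=-90°, α=75°
  cosα=0.2588 sinα=0.9659 | (8,5) | tMaxX 2.7432 tMaxY 0.4969 | tΔX 3.8637 tΔY 1.0353
    t=0.4969 [y] (8,6)
    t=1.5322 [y] (8,7) — stop
  → r_1 = 1.5322
beam 2: φ=0°, α=165°
  cosα=-0.9659 sinα=0.2588 | (8,5) | tMaxX 0.3002 tMaxY 1.8546 | tΔX 1.0353 tΔY 3.8637
    t=0.3002 [x] (7,5)
    t=1.3355 [x] (6,5)
    t=1.8546 [y] (6,6)
    t=2.3708 [x] (5,6)
    t=3.4061 [x] (4,6)
    t=4.4413 [x] (3,6)
    t=5.4766 [x] (2,6)
    t=5.7183 [y] (2,7) — stop
  → r_2 = 5.7183
beam 3: φ=90°, α=255°
  cosα=-0.2588 sinα=-0.9659 | (8,5) | tMaxX 1.1205 tMaxY 0.5383 | tΔX 3.8637 tΔY 1.0353
    t=0.5383 [y] (8,4)
    t=1.1205 [x] (7,4)
    t=1.5736 [y] (7,3)
    t=2.6089 [y] (7,2)
    t=3.6442 [y] (7,1)
    t=4.6794 [y] (7,0) — stop
  → r_3 = 4.6794

ranges = [1.5322, 5.7183, 4.6794]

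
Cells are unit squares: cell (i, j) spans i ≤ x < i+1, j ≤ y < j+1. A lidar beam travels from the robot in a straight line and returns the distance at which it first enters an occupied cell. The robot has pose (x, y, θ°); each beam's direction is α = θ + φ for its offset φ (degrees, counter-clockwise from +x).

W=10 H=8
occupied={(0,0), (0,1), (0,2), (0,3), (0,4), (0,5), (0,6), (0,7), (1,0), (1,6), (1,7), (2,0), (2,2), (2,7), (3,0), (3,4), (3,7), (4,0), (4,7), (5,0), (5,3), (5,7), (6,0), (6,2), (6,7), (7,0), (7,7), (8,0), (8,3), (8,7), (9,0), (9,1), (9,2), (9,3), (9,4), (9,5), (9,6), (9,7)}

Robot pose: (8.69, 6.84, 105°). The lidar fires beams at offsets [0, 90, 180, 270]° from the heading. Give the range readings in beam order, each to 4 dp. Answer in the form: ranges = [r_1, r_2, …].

ranges = [0.1656, 7.9613, 1.1977, 0.3209]

beam 1: φ=0°, α=105°
  d=(-0.2588,0.9659)  start (8,6)  tX=2.6660 tY=0.1656  stride 1/|dx|=3.8637 1/|dy|=1.0353
    cross y-line → (8,7), t=0.1656 (wall)
  → r_1 = 0.1656
beam 2: φ=90°, α=195°
  d=(-0.9659,-0.2588)  start (8,6)  tX=0.7143 tY=3.2455  stride 1/|dx|=1.0353 1/|dy|=3.8637
    cross x-line → (7,6), t=0.7143
    cross x-line → (6,6), t=1.7496
    cross x-line → (5,6), t=2.7849
    cross y-line → (5,5), t=3.2455
    cross x-line → (4,5), t=3.8202
    cross x-line → (3,5), t=4.8554
    cross x-line → (2,5), t=5.8907
    cross x-line → (1,5), t=6.9260
    cross y-line → (1,4), t=7.1092
    cross x-line → (0,4), t=7.9613 (wall)
  → r_2 = 7.9613
beam 3: φ=180°, α=285°
  d=(0.2588,-0.9659)  start (8,6)  tX=1.1977 tY=0.8696  stride 1/|dx|=3.8637 1/|dy|=1.0353
    cross y-line → (8,5), t=0.8696
    cross x-line → (9,5), t=1.1977 (wall)
  → r_3 = 1.1977
beam 4: φ=270°, α=15°
  d=(0.9659,0.2588)  start (8,6)  tX=0.3209 tY=0.6182  stride 1/|dx|=1.0353 1/|dy|=3.8637
    cross x-line → (9,6), t=0.3209 (wall)
  → r_4 = 0.3209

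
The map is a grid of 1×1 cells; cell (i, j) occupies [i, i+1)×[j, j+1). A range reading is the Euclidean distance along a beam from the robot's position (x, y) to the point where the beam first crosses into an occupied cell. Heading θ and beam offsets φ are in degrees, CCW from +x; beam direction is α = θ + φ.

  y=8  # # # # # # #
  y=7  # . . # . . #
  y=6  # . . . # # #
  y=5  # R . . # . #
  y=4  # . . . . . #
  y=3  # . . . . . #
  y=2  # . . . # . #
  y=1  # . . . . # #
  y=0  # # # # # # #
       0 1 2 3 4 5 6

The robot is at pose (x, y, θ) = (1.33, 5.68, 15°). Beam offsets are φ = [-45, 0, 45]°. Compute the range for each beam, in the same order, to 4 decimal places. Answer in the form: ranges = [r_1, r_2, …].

beam 1: φ=-45°, α=330°
  direction (0.8660, -0.5000); cell (1,5); t to first gridline: x 0.7736, y 1.3600 (then +1.1547 / +2.0000)
    (2,5) via x @ 0.7736
    (2,4) via y @ 1.3600
    (3,4) via x @ 1.9283
    (4,4) via x @ 3.0831
    (4,3) via y @ 3.3600
    (5,3) via x @ 4.2378
    (5,2) via y @ 5.3600
    (6,2) via x @ 5.3925  # hit
  → r_1 = 5.3925
beam 2: φ=0°, α=15°
  direction (0.9659, 0.2588); cell (1,5); t to first gridline: x 0.6936, y 1.2364 (then +1.0353 / +3.8637)
    (2,5) via x @ 0.6936
    (2,6) via y @ 1.2364
    (3,6) via x @ 1.7289
    (4,6) via x @ 2.7642  # hit
  → r_2 = 2.7642
beam 3: φ=45°, α=60°
  direction (0.5000, 0.8660); cell (1,5); t to first gridline: x 1.3400, y 0.3695 (then +2.0000 / +1.1547)
    (1,6) via y @ 0.3695
    (2,6) via x @ 1.3400
    (2,7) via y @ 1.5242
    (2,8) via y @ 2.6789  # hit
  → r_3 = 2.6789

ranges = [5.3925, 2.7642, 2.6789]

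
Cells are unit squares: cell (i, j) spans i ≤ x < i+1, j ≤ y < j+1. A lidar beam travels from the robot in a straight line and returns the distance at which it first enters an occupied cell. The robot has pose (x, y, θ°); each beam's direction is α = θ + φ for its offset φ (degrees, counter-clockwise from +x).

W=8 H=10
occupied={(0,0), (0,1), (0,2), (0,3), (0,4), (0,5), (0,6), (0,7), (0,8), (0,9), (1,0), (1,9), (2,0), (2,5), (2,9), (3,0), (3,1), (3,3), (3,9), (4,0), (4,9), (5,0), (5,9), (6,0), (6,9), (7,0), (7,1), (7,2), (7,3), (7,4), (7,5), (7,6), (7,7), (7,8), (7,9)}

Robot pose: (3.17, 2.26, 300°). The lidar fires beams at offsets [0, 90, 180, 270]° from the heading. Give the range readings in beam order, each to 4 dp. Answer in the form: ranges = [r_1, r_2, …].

ranges = [0.3002, 4.4225, 4.3400, 2.5057]

beam 1: φ=0°, α=300°
  d=(0.5000,-0.8660)  start (3,2)  tX=1.6600 tY=0.3002  stride 1/|dx|=2.0000 1/|dy|=1.1547
    cross y-line → (3,1), t=0.3002 (wall)
  → r_1 = 0.3002
beam 2: φ=90°, α=30°
  d=(0.8660,0.5000)  start (3,2)  tX=0.9584 tY=1.4800  stride 1/|dx|=1.1547 1/|dy|=2.0000
    cross x-line → (4,2), t=0.9584
    cross y-line → (4,3), t=1.4800
    cross x-line → (5,3), t=2.1131
    cross x-line → (6,3), t=3.2678
    cross y-line → (6,4), t=3.4800
    cross x-line → (7,4), t=4.4225 (wall)
  → r_2 = 4.4225
beam 3: φ=180°, α=120°
  d=(-0.5000,0.8660)  start (3,2)  tX=0.3400 tY=0.8545  stride 1/|dx|=2.0000 1/|dy|=1.1547
    cross x-line → (2,2), t=0.3400
    cross y-line → (2,3), t=0.8545
    cross y-line → (2,4), t=2.0092
    cross x-line → (1,4), t=2.3400
    cross y-line → (1,5), t=3.1639
    cross y-line → (1,6), t=4.3186
    cross x-line → (0,6), t=4.3400 (wall)
  → r_3 = 4.3400
beam 4: φ=270°, α=210°
  d=(-0.8660,-0.5000)  start (3,2)  tX=0.1963 tY=0.5200  stride 1/|dx|=1.1547 1/|dy|=2.0000
    cross x-line → (2,2), t=0.1963
    cross y-line → (2,1), t=0.5200
    cross x-line → (1,1), t=1.3510
    cross x-line → (0,1), t=2.5057 (wall)
  → r_4 = 2.5057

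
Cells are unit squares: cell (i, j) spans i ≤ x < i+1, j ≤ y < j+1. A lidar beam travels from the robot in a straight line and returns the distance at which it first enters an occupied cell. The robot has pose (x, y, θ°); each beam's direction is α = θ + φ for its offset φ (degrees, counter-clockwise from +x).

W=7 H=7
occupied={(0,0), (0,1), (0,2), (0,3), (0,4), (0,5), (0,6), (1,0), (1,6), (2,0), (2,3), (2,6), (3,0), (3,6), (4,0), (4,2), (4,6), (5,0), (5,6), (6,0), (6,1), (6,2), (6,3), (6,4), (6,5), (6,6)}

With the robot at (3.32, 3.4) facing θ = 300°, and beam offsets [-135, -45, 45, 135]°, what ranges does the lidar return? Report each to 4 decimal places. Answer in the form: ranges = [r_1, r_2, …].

ranges = [0.3313, 2.4847, 1.5455, 2.6917]

beam 1: φ=-135°, α=165°
  cosα=-0.9659 sinα=0.2588 | (3,3) | tMaxX 0.3313 tMaxY 2.3182 | tΔX 1.0353 tΔY 3.8637
    t=0.3313 [x] (2,3) — stop
  → r_1 = 0.3313
beam 2: φ=-45°, α=255°
  cosα=-0.2588 sinα=-0.9659 | (3,3) | tMaxX 1.2364 tMaxY 0.4141 | tΔX 3.8637 tΔY 1.0353
    t=0.4141 [y] (3,2)
    t=1.2364 [x] (2,2)
    t=1.4494 [y] (2,1)
    t=2.4847 [y] (2,0) — stop
  → r_2 = 2.4847
beam 3: φ=45°, α=345°
  cosα=0.9659 sinα=-0.2588 | (3,3) | tMaxX 0.7040 tMaxY 1.5455 | tΔX 1.0353 tΔY 3.8637
    t=0.7040 [x] (4,3)
    t=1.5455 [y] (4,2) — stop
  → r_3 = 1.5455
beam 4: φ=135°, α=75°
  cosα=0.2588 sinα=0.9659 | (3,3) | tMaxX 2.6273 tMaxY 0.6212 | tΔX 3.8637 tΔY 1.0353
    t=0.6212 [y] (3,4)
    t=1.6564 [y] (3,5)
    t=2.6273 [x] (4,5)
    t=2.6917 [y] (4,6) — stop
  → r_4 = 2.6917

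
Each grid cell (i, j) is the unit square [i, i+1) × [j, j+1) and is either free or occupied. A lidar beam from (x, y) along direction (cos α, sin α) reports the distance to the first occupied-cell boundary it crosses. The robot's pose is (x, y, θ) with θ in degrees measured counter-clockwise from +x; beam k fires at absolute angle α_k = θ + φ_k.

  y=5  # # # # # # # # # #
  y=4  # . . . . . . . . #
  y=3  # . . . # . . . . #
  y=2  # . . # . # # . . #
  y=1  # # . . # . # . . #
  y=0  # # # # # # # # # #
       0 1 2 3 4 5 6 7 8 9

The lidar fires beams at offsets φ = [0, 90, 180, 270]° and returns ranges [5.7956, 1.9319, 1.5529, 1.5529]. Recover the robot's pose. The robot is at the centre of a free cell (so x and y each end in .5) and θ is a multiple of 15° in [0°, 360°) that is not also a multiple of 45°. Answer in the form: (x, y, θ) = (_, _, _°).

(x, y, θ) = (7.5, 3.5, 165°)

The pose lattice has 25·16 = 400 candidates. Test each by forward raycasting.
  (5.5, 1.5, 105°): beam 1 = 0.5176 ≠ 5.7956 ✗
  (8.5, 1.5, 285°): beam 1 = 0.5176 ≠ 5.7956 ✗
  (7.5, 2.5, 240°): beam 1 = 1.0000 ≠ 5.7956 ✗
  (1.5, 3.5, 255°): beam 1 = 1.5529 ≠ 5.7956 ✗
  …
  (7.5, 3.5, 165°): r_1=5.7956, r_2=1.9319, r_3=1.5529, r_4=1.5529 — all match ✓
Unique over the lattice → pose = (7.5, 3.5, 165°).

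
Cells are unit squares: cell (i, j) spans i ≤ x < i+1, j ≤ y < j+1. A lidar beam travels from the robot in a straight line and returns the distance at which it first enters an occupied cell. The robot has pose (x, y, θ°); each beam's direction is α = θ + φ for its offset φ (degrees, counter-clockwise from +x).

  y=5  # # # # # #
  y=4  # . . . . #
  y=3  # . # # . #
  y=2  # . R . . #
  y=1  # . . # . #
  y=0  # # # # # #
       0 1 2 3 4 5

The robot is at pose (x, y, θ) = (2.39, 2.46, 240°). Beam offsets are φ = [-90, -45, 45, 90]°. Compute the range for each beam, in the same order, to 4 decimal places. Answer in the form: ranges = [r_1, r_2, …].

beam 1: φ=-90°, α=150°
  d=(-0.8660,0.5000)  start (2,2)  tX=0.4503 tY=1.0800  stride 1/|dx|=1.1547 1/|dy|=2.0000
    cross x-line → (1,2), t=0.4503
    cross y-line → (1,3), t=1.0800
    cross x-line → (0,3), t=1.6050 (wall)
  → r_1 = 1.6050
beam 2: φ=-45°, α=195°
  d=(-0.9659,-0.2588)  start (2,2)  tX=0.4038 tY=1.7773  stride 1/|dx|=1.0353 1/|dy|=3.8637
    cross x-line → (1,2), t=0.4038
    cross x-line → (0,2), t=1.4390 (wall)
  → r_2 = 1.4390
beam 3: φ=45°, α=285°
  d=(0.2588,-0.9659)  start (2,2)  tX=2.3569 tY=0.4762  stride 1/|dx|=3.8637 1/|dy|=1.0353
    cross y-line → (2,1), t=0.4762
    cross y-line → (2,0), t=1.5115 (wall)
  → r_3 = 1.5115
beam 4: φ=90°, α=330°
  d=(0.8660,-0.5000)  start (2,2)  tX=0.7044 tY=0.9200  stride 1/|dx|=1.1547 1/|dy|=2.0000
    cross x-line → (3,2), t=0.7044
    cross y-line → (3,1), t=0.9200 (wall)
  → r_4 = 0.9200

ranges = [1.6050, 1.4390, 1.5115, 0.9200]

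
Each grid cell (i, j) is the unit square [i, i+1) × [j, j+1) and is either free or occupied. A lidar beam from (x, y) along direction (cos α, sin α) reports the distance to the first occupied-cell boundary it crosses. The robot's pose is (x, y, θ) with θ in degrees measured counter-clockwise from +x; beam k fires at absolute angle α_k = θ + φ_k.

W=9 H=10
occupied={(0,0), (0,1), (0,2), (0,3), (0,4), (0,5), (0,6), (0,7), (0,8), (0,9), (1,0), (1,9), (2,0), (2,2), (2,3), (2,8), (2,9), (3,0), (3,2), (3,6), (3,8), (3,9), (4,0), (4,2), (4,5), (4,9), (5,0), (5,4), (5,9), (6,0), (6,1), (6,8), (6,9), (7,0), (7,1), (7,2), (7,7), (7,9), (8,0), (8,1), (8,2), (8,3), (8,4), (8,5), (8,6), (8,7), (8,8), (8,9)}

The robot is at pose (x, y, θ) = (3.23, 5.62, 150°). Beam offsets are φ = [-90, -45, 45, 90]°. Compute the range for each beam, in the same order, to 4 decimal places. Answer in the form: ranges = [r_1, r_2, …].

ranges = [0.4388, 0.3934, 2.3087, 1.8706]

beam 1: φ=-90°, α=60°
  dir = (cos 60°, sin 60°) = (0.5000, 0.8660); from cell (3,5)
  next x-line at t=1.5400, next y-line at t=0.4388; Δt_x=2.0000, Δt_y=1.1547
    y: enter (3,6) at t=0.4388 ← occupied
  → r_1 = 0.4388
beam 2: φ=-45°, α=105°
  dir = (cos 105°, sin 105°) = (-0.2588, 0.9659); from cell (3,5)
  next x-line at t=0.8887, next y-line at t=0.3934; Δt_x=3.8637, Δt_y=1.0353
    y: enter (3,6) at t=0.3934 ← occupied
  → r_2 = 0.3934
beam 3: φ=45°, α=195°
  dir = (cos 195°, sin 195°) = (-0.9659, -0.2588); from cell (3,5)
  next x-line at t=0.2381, next y-line at t=2.3955; Δt_x=1.0353, Δt_y=3.8637
    x: enter (2,5) at t=0.2381
    x: enter (1,5) at t=1.2734
    x: enter (0,5) at t=2.3087 ← occupied
  → r_3 = 2.3087
beam 4: φ=90°, α=240°
  dir = (cos 240°, sin 240°) = (-0.5000, -0.8660); from cell (3,5)
  next x-line at t=0.4600, next y-line at t=0.7159; Δt_x=2.0000, Δt_y=1.1547
    x: enter (2,5) at t=0.4600
    y: enter (2,4) at t=0.7159
    y: enter (2,3) at t=1.8706 ← occupied
  → r_4 = 1.8706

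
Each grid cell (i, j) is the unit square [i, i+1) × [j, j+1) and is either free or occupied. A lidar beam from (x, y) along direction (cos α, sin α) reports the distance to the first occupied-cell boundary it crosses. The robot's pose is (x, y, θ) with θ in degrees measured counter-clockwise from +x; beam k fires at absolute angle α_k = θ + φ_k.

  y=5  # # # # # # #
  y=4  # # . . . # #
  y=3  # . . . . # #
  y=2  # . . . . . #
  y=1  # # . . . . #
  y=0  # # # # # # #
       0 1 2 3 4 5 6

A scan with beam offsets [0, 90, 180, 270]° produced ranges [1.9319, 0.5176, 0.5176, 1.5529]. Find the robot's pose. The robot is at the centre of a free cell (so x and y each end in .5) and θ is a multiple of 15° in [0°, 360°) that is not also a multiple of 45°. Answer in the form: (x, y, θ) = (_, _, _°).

(x, y, θ) = (5.5, 1.5, 195°)

The pose lattice has 16·16 = 256 candidates. Test each by forward raycasting.
  (4.5, 2.5, 165°): beam 1 = 3.6235 ≠ 1.9319 ✗
  (4.5, 1.5, 60°): beam 1 = 1.7321 ≠ 1.9319 ✗
  (3.5, 3.5, 255°): beam 1 = 2.5882 ≠ 1.9319 ✗
  (5.5, 2.5, 255°): beam 1 = 1.5529 ≠ 1.9319 ✗
  …
  (5.5, 1.5, 195°): r_1=1.9319, r_2=0.5176, r_3=0.5176, r_4=1.5529 — all match ✓
Unique over the lattice → pose = (5.5, 1.5, 195°).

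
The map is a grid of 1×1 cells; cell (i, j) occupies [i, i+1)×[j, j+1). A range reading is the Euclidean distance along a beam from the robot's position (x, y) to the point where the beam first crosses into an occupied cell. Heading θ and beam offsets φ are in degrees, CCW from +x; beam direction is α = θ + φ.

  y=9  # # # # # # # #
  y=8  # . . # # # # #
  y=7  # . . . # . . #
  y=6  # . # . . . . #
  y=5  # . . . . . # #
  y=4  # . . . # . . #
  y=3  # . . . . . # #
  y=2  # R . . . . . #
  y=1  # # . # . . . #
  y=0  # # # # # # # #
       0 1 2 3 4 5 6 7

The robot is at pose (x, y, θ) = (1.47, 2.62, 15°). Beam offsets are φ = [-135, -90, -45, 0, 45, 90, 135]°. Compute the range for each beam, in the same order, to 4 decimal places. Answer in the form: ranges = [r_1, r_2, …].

beam 1: φ=-135°, α=240°
  cosα=-0.5000 sinα=-0.8660 | (1,2) | tMaxX 0.9400 tMaxY 0.7159 | tΔX 2.0000 tΔY 1.1547
    t=0.7159 [y] (1,1) — stop
  → r_1 = 0.7159
beam 2: φ=-90°, α=285°
  cosα=0.2588 sinα=-0.9659 | (1,2) | tMaxX 2.0478 tMaxY 0.6419 | tΔX 3.8637 tΔY 1.0353
    t=0.6419 [y] (1,1) — stop
  → r_2 = 0.6419
beam 3: φ=-45°, α=330°
  cosα=0.8660 sinα=-0.5000 | (1,2) | tMaxX 0.6120 tMaxY 1.2400 | tΔX 1.1547 tΔY 2.0000
    t=0.6120 [x] (2,2)
    t=1.2400 [y] (2,1)
    t=1.7667 [x] (3,1) — stop
  → r_3 = 1.7667
beam 4: φ=0°, α=15°
  cosα=0.9659 sinα=0.2588 | (1,2) | tMaxX 0.5487 tMaxY 1.4682 | tΔX 1.0353 tΔY 3.8637
    t=0.5487 [x] (2,2)
    t=1.4682 [y] (2,3)
    t=1.5840 [x] (3,3)
    t=2.6192 [x] (4,3)
    t=3.6545 [x] (5,3)
    t=4.6898 [x] (6,3) — stop
  → r_4 = 4.6898
beam 5: φ=45°, α=60°
  cosα=0.5000 sinα=0.8660 | (1,2) | tMaxX 1.0600 tMaxY 0.4388 | tΔX 2.0000 tΔY 1.1547
    t=0.4388 [y] (1,3)
    t=1.0600 [x] (2,3)
    t=1.5935 [y] (2,4)
    t=2.7482 [y] (2,5)
    t=3.0600 [x] (3,5)
    t=3.9029 [y] (3,6)
    t=5.0576 [y] (3,7)
    t=5.0600 [x] (4,7) — stop
  → r_5 = 5.0600
beam 6: φ=90°, α=105°
  cosα=-0.2588 sinα=0.9659 | (1,2) | tMaxX 1.8159 tMaxY 0.3934 | tΔX 3.8637 tΔY 1.0353
    t=0.3934 [y] (1,3)
    t=1.4287 [y] (1,4)
    t=1.8159 [x] (0,4) — stop
  → r_6 = 1.8159
beam 7: φ=135°, α=150°
  cosα=-0.8660 sinα=0.5000 | (1,2) | tMaxX 0.5427 tMaxY 0.7600 | tΔX 1.1547 tΔY 2.0000
    t=0.5427 [x] (0,2) — stop
  → r_7 = 0.5427

ranges = [0.7159, 0.6419, 1.7667, 4.6898, 5.0600, 1.8159, 0.5427]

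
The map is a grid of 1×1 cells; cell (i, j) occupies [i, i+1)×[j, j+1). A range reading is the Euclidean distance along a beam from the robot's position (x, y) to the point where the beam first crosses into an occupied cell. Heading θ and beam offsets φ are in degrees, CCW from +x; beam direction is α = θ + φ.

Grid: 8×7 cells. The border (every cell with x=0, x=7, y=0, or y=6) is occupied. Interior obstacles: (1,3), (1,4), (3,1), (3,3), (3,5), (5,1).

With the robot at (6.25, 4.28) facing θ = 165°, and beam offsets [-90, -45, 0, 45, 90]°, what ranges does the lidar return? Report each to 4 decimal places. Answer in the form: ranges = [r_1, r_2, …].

beam 1: φ=-90°, α=75°
  d=(0.2588,0.9659)  start (6,4)  tX=2.8978 tY=0.7454  stride 1/|dx|=3.8637 1/|dy|=1.0353
    cross y-line → (6,5), t=0.7454
    cross y-line → (6,6), t=1.7807 (wall)
  → r_1 = 1.7807
beam 2: φ=-45°, α=120°
  d=(-0.5000,0.8660)  start (6,4)  tX=0.5000 tY=0.8314  stride 1/|dx|=2.0000 1/|dy|=1.1547
    cross x-line → (5,4), t=0.5000
    cross y-line → (5,5), t=0.8314
    cross y-line → (5,6), t=1.9861 (wall)
  → r_2 = 1.9861
beam 3: φ=0°, α=165°
  d=(-0.9659,0.2588)  start (6,4)  tX=0.2588 tY=2.7819  stride 1/|dx|=1.0353 1/|dy|=3.8637
    cross x-line → (5,4), t=0.2588
    cross x-line → (4,4), t=1.2941
    cross x-line → (3,4), t=2.3294
    cross y-line → (3,5), t=2.7819 (wall)
  → r_3 = 2.7819
beam 4: φ=45°, α=210°
  d=(-0.8660,-0.5000)  start (6,4)  tX=0.2887 tY=0.5600  stride 1/|dx|=1.1547 1/|dy|=2.0000
    cross x-line → (5,4), t=0.2887
    cross y-line → (5,3), t=0.5600
    cross x-line → (4,3), t=1.4434
    cross y-line → (4,2), t=2.5600
    cross x-line → (3,2), t=2.5981
    cross x-line → (2,2), t=3.7528
    cross y-line → (2,1), t=4.5600
    cross x-line → (1,1), t=4.9075
    cross x-line → (0,1), t=6.0622 (wall)
  → r_4 = 6.0622
beam 5: φ=90°, α=255°
  d=(-0.2588,-0.9659)  start (6,4)  tX=0.9659 tY=0.2899  stride 1/|dx|=3.8637 1/|dy|=1.0353
    cross y-line → (6,3), t=0.2899
    cross x-line → (5,3), t=0.9659
    cross y-line → (5,2), t=1.3252
    cross y-line → (5,1), t=2.3604 (wall)
  → r_5 = 2.3604

ranges = [1.7807, 1.9861, 2.7819, 6.0622, 2.3604]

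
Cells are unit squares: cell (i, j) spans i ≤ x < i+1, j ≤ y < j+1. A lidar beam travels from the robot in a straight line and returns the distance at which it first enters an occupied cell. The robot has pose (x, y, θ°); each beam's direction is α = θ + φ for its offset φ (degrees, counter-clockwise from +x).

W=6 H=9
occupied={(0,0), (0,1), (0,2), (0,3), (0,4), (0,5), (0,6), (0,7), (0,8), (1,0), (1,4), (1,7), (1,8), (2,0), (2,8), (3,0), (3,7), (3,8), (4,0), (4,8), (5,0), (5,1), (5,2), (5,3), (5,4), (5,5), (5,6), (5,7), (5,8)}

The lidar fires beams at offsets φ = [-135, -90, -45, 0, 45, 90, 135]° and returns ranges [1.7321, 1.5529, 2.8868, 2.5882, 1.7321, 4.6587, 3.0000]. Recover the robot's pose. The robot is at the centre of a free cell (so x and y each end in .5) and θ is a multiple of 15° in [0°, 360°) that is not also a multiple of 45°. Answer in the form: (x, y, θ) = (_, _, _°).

(x, y, θ) = (3.5, 5.5, 165°)

Enumerate (i+0.5, j+0.5, θ) over the 25 free cells and 16 admissible headings. For each, cast all 7 beams and compare to the given ranges.
  (3.5, 6.5, 255°): beam 1 = 0.5774 ≠ 1.7321 ✗
  (3.5, 6.5, 30°): beam 1 = 5.6940 ≠ 1.7321 ✗
  (4.5, 6.5, 165°): beam 1 = 0.5774 ≠ 1.7321 ✗
  (4.5, 5.5, 285°): beam 1 = 3.0000 ≠ 1.7321 ✗
  …
  (3.5, 5.5, 165°): r_1=1.7321, r_2=1.5529, r_3=2.8868, r_4=2.5882, r_5=1.7321, r_6=4.6587, r_7=3.0000 — all match ✓
Only this pose fits every beam.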